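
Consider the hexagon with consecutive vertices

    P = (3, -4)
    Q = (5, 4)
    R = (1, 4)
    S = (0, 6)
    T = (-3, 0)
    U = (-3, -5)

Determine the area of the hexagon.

57

Σ = (32) + (16) + (6) + (18) + (15) + (27) = 114
Area = |Σ|/2 = 57.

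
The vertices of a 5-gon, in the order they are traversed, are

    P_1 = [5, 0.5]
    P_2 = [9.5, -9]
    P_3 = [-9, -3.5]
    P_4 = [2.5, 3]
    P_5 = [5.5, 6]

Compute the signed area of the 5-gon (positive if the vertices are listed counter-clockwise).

-105.5

Apply the shoelace formula: 2A = Σ (x_i·y_{i+1} − x_{i+1}·y_i), indices taken mod 5.
P_1→P_2: (5)(-9) − (9.5)(0.5) = -49.75
P_2→P_3: (9.5)(-3.5) − (-9)(-9) = -114.25
P_3→P_4: (-9)(3) − (2.5)(-3.5) = -18.25
P_4→P_5: (2.5)(6) − (5.5)(3) = -1.5
P_5→P_1: (5.5)(0.5) − (5)(6) = -27.25
Σ = -211
Signed area = Σ/2 = -105.5 (negative ⇒ clockwise traversal).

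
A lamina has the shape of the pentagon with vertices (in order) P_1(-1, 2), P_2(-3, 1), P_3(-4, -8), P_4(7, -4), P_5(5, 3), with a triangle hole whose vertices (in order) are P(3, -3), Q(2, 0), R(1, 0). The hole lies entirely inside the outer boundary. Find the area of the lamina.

Outer boundary:
Apply Gauss's area formula: 2A = Σ (x_i·y_{i+1} − x_{i+1}·y_i), indices taken mod 5.
Σ = (5) + (28) + (72) + (41) + (13) = 159
Area = |Σ|/2 = 79.5.
Hole:
Apply Gauss's area formula: 2A = Σ (x_i·y_{i+1} − x_{i+1}·y_i), indices taken mod 3.
Cross-terms: 6, 0, -3  ⇒  Σ = 3
Area = |Σ|/2 = 1.5.
Net area = 79.5 − 1.5 = 78.

78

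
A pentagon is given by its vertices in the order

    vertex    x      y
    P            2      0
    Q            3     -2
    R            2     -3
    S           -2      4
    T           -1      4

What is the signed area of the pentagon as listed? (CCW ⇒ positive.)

-9.5

Apply the shoelace (surveyor's) formula: 2A = Σ (x_i·y_{i+1} − x_{i+1}·y_i), indices taken mod 5.
P→Q: (2)(-2) − (3)(0) = -4
Q→R: (3)(-3) − (2)(-2) = -5
R→S: (2)(4) − (-2)(-3) = 2
S→T: (-2)(4) − (-1)(4) = -4
T→P: (-1)(0) − (2)(4) = -8
Σ = -19
Signed area = Σ/2 = -9.5 (negative ⇒ clockwise traversal).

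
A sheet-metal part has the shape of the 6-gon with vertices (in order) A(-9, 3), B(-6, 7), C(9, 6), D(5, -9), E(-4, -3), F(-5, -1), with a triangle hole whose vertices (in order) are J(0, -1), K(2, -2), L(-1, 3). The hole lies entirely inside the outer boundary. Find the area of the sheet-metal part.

Outer boundary:
Σ = (-45) + (-99) + (-111) + (-51) + (-11) + (-24) = -341
Area = |Σ|/2 = 170.5.
Hole:
Apply the surveyor's formula: 2A = Σ (x_i·y_{i+1} − x_{i+1}·y_i), indices taken mod 3.
Σ = (2) + (4) + (1) = 7
Area = |Σ|/2 = 3.5.
Net area = 170.5 − 3.5 = 167.

167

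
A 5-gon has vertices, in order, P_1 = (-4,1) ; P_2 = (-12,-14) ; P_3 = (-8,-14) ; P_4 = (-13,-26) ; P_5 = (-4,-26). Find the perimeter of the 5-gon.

|P_1P_2| = √((-8)² + (-15)²) = √289 = 17
|P_2P_3| = √((4)² + (0)²) = √16 = 4
|P_3P_4| = √((-5)² + (-12)²) = √169 = 13
|P_4P_5| = √((9)² + (0)²) = √81 = 9
|P_5P_1| = √((0)² + (27)²) = √729 = 27
Perimeter = 17 + 4 + 13 + 9 + 27 = 70.

70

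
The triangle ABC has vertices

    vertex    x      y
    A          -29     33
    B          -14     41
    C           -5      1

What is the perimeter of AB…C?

|AB| = √((15)² + (8)²) = √289 = 17
|BC| = √((9)² + (-40)²) = √1681 = 41
|CA| = √((-24)² + (32)²) = √1600 = 40
Perimeter = 17 + 41 + 40 = 98.

98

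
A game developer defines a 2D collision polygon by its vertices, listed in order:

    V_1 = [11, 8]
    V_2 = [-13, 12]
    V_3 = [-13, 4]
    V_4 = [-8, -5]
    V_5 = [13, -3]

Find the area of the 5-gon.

331.5

V_1→V_2: (11)(12) − (-13)(8) = 236
V_2→V_3: (-13)(4) − (-13)(12) = 104
V_3→V_4: (-13)(-5) − (-8)(4) = 97
V_4→V_5: (-8)(-3) − (13)(-5) = 89
V_5→V_1: (13)(8) − (11)(-3) = 137
Σ = 663
Area = |Σ|/2 = 331.5.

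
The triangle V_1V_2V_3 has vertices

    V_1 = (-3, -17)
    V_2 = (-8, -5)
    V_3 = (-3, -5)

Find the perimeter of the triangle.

|V_1V_2| = √((-5)² + (12)²) = √169 = 13
|V_2V_3| = √((5)² + (0)²) = √25 = 5
|V_3V_1| = √((0)² + (-12)²) = √144 = 12
Perimeter = 13 + 5 + 12 = 30.

30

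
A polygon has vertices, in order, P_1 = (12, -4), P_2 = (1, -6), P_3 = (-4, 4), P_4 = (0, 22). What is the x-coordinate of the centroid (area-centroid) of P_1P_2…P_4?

Apply Gauss's area formula. First the cross-terms c_i = x_i·y_{i+1} − x_{i+1}·y_i:
  -68, -20, -88, -264  ⇒  2A = -440, A = -220.
Then Σ (x_i + x_{i+1})·c_i = -3640, so x̄ = -3640 / (6·(-220)) = 91/33.

91/33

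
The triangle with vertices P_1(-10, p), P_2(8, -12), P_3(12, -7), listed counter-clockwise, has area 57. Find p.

The doubled signed area Σ (x_i y_{i+1} − x_{i+1} y_i) is linear in p.
With p=0 it equals 138; the coefficient of p is 4 (from the two edges through P_1).
So 4·p + 138 = 2·57 = 114 ⇒ p = -6.

-6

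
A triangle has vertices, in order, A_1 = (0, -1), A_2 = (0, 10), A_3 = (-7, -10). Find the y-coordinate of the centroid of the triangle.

Apply the surveyor's formula. First the cross-terms c_i = x_i·y_{i+1} − x_{i+1}·y_i:
  0, 70, 7  ⇒  2A = 77, A = 38.5.
Then Σ (y_i + y_{i+1})·c_i = -77, so ȳ = -77 / (6·38.5) = -1/3.

-1/3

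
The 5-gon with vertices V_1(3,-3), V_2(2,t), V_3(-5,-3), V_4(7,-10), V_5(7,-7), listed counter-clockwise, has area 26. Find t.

Write out the shoelace sum; only the two edges meeting at V_2 involve t:
2·Area = [(3·t − 2·(-3)) + (2·(-3) − (-5)·t)] + 92
       = 8·t + 92 = 52
⇒ t = -5.

-5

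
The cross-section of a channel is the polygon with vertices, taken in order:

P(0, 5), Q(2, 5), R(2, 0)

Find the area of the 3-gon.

5

P→Q: (0)(5) − (2)(5) = -10
Q→R: (2)(0) − (2)(5) = -10
R→P: (2)(5) − (0)(0) = 10
Σ = -10
Area = |Σ|/2 = 5.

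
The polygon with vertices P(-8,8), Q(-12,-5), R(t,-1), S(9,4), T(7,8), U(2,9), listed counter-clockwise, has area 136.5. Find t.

Write out the shoelace sum; only the two edges meeting at R involve t:
2·Area = [((-12)·(-1) − t·(-5)) + (t·4 − 9·(-1))] + 315
       = 9·t + 336 = 273
⇒ t = -7.

-7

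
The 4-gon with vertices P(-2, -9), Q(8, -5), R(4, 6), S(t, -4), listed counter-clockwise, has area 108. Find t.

-6

The doubled signed area Σ (x_i y_{i+1} − x_{i+1} y_i) is linear in t.
With t=0 it equals 126; the coefficient of t is -15 (from the two edges through S).
So -15·t + 126 = 2·108 = 216 ⇒ t = -6.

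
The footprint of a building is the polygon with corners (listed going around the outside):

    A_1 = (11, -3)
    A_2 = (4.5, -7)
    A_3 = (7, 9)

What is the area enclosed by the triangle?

Apply the surveyor's formula: 2A = Σ (x_i·y_{i+1} − x_{i+1}·y_i), indices taken mod 3.
Σ = (-63.5) + (89.5) + (-120) = -94
Area = |Σ|/2 = 47.

47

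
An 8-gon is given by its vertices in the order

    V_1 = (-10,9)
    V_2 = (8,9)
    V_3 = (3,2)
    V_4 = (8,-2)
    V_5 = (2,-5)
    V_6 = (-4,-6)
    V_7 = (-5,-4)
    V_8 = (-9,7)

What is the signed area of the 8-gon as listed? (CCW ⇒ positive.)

-179.5

Apply Gauss's area formula: 2A = Σ (x_i·y_{i+1} − x_{i+1}·y_i), indices taken mod 8.
Σ = (-162) + (-11) + (-22) + (-36) + (-32) + (-14) + (-71) + (-11) = -359
Signed area = Σ/2 = -179.5 (negative ⇒ clockwise traversal).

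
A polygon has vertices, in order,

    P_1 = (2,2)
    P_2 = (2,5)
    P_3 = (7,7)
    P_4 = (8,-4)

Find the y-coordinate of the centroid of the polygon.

34/15

Apply Gauss's area formula. First the cross-terms c_i = x_i·y_{i+1} − x_{i+1}·y_i:
  6, -21, -84, 24  ⇒  2A = -75, A = -37.5.
Then Σ (y_i + y_{i+1})·c_i = -510, so ȳ = -510 / (6·(-37.5)) = 34/15.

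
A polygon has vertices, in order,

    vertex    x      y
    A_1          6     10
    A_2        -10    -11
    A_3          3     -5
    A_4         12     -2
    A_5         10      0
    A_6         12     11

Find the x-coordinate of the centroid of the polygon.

Apply the surveyor's formula. First the cross-terms c_i = x_i·y_{i+1} − x_{i+1}·y_i:
  34, 83, 54, 20, 110, 54  ⇒  2A = 355, A = 177.5.
Then Σ (x_i + x_{i+1})·c_i = 3925, so x̄ = 3925 / (6·177.5) = 785/213.

785/213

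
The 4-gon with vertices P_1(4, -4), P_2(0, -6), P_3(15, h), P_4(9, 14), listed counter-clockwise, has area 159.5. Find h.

Write out the shoelace sum; only the two edges meeting at P_3 involve h:
2·Area = [(0·h − 15·(-6)) + (15·14 − 9·h)] + -116
       = -9·h + 184 = 319
⇒ h = -15.

-15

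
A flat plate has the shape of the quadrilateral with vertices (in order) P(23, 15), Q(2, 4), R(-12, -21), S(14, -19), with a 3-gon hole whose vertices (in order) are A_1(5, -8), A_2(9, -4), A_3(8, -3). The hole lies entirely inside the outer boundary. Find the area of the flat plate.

Outer boundary:
Apply the surveyor's formula: 2A = Σ (x_i·y_{i+1} − x_{i+1}·y_i), indices taken mod 4.
Σ = (62) + (6) + (522) + (647) = 1237
Area = |Σ|/2 = 618.5.
Hole:
Apply Gauss's area formula: 2A = Σ (x_i·y_{i+1} − x_{i+1}·y_i), indices taken mod 3.
Σ = (52) + (5) + (-49) = 8
Area = |Σ|/2 = 4.
Net area = 618.5 − 4 = 614.5.

614.5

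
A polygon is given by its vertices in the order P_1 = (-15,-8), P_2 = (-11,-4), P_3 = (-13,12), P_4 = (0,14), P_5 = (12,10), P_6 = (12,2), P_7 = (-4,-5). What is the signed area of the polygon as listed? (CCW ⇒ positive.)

P_1→P_2: (-15)(-4) − (-11)(-8) = -28
P_2→P_3: (-11)(12) − (-13)(-4) = -184
P_3→P_4: (-13)(14) − (0)(12) = -182
P_4→P_5: (0)(10) − (12)(14) = -168
P_5→P_6: (12)(2) − (12)(10) = -96
P_6→P_7: (12)(-5) − (-4)(2) = -52
P_7→P_1: (-4)(-8) − (-15)(-5) = -43
Σ = -753
Signed area = Σ/2 = -376.5 (negative ⇒ clockwise traversal).

-376.5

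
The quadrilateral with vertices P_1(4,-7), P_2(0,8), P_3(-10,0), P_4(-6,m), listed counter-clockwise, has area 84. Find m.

-1

The doubled signed area Σ (x_i y_{i+1} − x_{i+1} y_i) is linear in m.
With m=0 it equals 154; the coefficient of m is -14 (from the two edges through P_4).
So -14·m + 154 = 2·84 = 168 ⇒ m = -1.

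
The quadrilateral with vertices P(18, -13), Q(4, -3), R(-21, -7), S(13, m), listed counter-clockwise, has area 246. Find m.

The doubled signed area Σ (x_i y_{i+1} − x_{i+1} y_i) is linear in m.
With m=0 it equals -171; the coefficient of m is -39 (from the two edges through S).
So -39·m + -171 = 2·246 = 492 ⇒ m = -17.

-17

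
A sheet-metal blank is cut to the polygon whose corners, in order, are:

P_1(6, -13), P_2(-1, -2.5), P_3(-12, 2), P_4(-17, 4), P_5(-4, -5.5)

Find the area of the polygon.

60.25

Cross-terms: -28, -32, -14, 109.5, 85  ⇒  Σ = 120.5
Area = |Σ|/2 = 60.25.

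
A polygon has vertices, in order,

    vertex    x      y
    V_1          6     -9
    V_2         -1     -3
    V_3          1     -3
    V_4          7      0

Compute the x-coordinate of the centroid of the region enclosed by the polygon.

262/63

Apply the shoelace formula. First the cross-terms c_i = x_i·y_{i+1} − x_{i+1}·y_i:
  -27, 6, 21, -63  ⇒  2A = -63, A = -31.5.
Then Σ (x_i + x_{i+1})·c_i = -786, so x̄ = -786 / (6·(-31.5)) = 262/63.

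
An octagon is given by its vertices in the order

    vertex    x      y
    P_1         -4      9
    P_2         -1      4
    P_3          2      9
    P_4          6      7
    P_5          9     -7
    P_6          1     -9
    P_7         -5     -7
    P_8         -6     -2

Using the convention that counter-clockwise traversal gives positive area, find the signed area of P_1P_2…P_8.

-194.5

Apply Gauss's area formula: 2A = Σ (x_i·y_{i+1} − x_{i+1}·y_i), indices taken mod 8.
Σ = (-7) + (-17) + (-40) + (-105) + (-74) + (-52) + (-32) + (-62) = -389
Signed area = Σ/2 = -194.5 (negative ⇒ clockwise traversal).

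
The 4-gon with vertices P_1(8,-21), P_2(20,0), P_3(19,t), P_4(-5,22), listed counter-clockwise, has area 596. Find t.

The doubled signed area Σ (x_i y_{i+1} − x_{i+1} y_i) is linear in t.
With t=0 it equals 767; the coefficient of t is 25 (from the two edges through P_3).
So 25·t + 767 = 2·596 = 1192 ⇒ t = 17.

17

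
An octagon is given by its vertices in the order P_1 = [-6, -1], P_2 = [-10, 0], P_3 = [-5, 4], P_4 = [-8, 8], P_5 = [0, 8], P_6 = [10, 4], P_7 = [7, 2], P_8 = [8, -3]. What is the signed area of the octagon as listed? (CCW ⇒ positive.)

Σ = (-10) + (-40) + (-8) + (-64) + (-80) + (-8) + (-37) + (-26) = -273
Signed area = Σ/2 = -136.5 (negative ⇒ clockwise traversal).

-136.5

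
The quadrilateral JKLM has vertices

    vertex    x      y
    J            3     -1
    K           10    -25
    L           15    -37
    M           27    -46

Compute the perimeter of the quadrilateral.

|JK| = √((7)² + (-24)²) = √625 = 25
|KL| = √((5)² + (-12)²) = √169 = 13
|LM| = √((12)² + (-9)²) = √225 = 15
|MJ| = √((-24)² + (45)²) = √2601 = 51
Perimeter = 25 + 13 + 15 + 51 = 104.

104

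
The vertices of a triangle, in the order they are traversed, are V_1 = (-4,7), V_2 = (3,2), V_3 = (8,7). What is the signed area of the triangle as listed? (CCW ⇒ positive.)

30

Apply the shoelace formula: 2A = Σ (x_i·y_{i+1} − x_{i+1}·y_i), indices taken mod 3.
V_1→V_2: (-4)(2) − (3)(7) = -29
V_2→V_3: (3)(7) − (8)(2) = 5
V_3→V_1: (8)(7) − (-4)(7) = 84
Σ = 60
Signed area = Σ/2 = 30 (positive ⇒ counter-clockwise traversal).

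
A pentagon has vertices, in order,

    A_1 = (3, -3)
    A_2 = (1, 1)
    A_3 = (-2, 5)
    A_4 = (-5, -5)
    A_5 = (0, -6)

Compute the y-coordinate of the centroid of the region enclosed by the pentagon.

Apply the shoelace formula. First the cross-terms c_i = x_i·y_{i+1} − x_{i+1}·y_i:
  6, 7, 35, 30, 18  ⇒  2A = 96, A = 48.
Then Σ (y_i + y_{i+1})·c_i = -462, so ȳ = -462 / (6·48) = -77/48.

-77/48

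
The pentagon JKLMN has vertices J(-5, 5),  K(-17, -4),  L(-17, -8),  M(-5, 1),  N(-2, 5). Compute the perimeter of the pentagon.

|JK| = √((-12)² + (-9)²) = √225 = 15
|KL| = √((0)² + (-4)²) = √16 = 4
|LM| = √((12)² + (9)²) = √225 = 15
|MN| = √((3)² + (4)²) = √25 = 5
|NJ| = √((-3)² + (0)²) = √9 = 3
Perimeter = 15 + 4 + 15 + 5 + 3 = 42.

42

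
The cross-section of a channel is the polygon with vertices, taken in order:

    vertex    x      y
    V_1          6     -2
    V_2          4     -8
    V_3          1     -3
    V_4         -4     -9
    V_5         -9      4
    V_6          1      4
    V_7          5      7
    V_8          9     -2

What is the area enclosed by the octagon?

147

Apply the shoelace formula: 2A = Σ (x_i·y_{i+1} − x_{i+1}·y_i), indices taken mod 8.
V_1→V_2: (6)(-8) − (4)(-2) = -40
V_2→V_3: (4)(-3) − (1)(-8) = -4
V_3→V_4: (1)(-9) − (-4)(-3) = -21
V_4→V_5: (-4)(4) − (-9)(-9) = -97
V_5→V_6: (-9)(4) − (1)(4) = -40
V_6→V_7: (1)(7) − (5)(4) = -13
V_7→V_8: (5)(-2) − (9)(7) = -73
V_8→V_1: (9)(-2) − (6)(-2) = -6
Σ = -294
Area = |Σ|/2 = 147.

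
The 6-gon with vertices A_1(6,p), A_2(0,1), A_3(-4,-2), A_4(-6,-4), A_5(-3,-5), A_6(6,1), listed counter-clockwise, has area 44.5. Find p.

Write out the shoelace sum; only the two edges meeting at A_1 involve p:
2·Area = [(6·p − 6·1) + (6·1 − 0·p)] + 53
       = 6·p + 53 = 89
⇒ p = 6.

6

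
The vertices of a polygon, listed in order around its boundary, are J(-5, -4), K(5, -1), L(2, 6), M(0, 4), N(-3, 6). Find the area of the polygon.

59.5

Cross-terms: 25, 32, 8, 12, 42  ⇒  Σ = 119
Area = |Σ|/2 = 59.5.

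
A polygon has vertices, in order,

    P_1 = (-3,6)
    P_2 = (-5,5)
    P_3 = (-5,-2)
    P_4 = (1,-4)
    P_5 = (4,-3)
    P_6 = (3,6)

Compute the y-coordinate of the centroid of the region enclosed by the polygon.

289/231

Apply the shoelace formula. First the cross-terms c_i = x_i·y_{i+1} − x_{i+1}·y_i:
  15, 35, 22, 13, 33, 36  ⇒  2A = 154, A = 77.
Then Σ (y_i + y_{i+1})·c_i = 578, so ȳ = 578 / (6·77) = 289/231.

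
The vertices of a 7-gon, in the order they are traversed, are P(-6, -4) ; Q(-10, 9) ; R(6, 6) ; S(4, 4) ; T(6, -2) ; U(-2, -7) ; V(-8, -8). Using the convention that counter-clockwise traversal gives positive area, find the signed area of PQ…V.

Σ = (-94) + (-114) + (0) + (-32) + (-46) + (-40) + (-16) = -342
Signed area = Σ/2 = -171 (negative ⇒ clockwise traversal).

-171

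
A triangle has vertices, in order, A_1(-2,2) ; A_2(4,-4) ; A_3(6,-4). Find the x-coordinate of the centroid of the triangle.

Apply the surveyor's formula. First the cross-terms c_i = x_i·y_{i+1} − x_{i+1}·y_i:
  0, 8, 4  ⇒  2A = 12, A = 6.
Then Σ (x_i + x_{i+1})·c_i = 96, so x̄ = 96 / (6·6) = 8/3.

8/3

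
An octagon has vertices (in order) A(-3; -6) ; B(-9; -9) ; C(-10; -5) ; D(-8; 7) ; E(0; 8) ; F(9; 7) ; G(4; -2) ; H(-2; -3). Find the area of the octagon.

Apply the shoelace (surveyor's) formula: 2A = Σ (x_i·y_{i+1} − x_{i+1}·y_i), indices taken mod 8.
Cross-terms: -27, -45, -110, -64, -72, -46, -16, 3  ⇒  Σ = -377
Area = |Σ|/2 = 188.5.

188.5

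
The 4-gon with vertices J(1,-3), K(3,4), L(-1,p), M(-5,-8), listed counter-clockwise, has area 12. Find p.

-3

The doubled signed area Σ (x_i y_{i+1} − x_{i+1} y_i) is linear in p.
With p=0 it equals 48; the coefficient of p is 8 (from the two edges through L).
So 8·p + 48 = 2·12 = 24 ⇒ p = -3.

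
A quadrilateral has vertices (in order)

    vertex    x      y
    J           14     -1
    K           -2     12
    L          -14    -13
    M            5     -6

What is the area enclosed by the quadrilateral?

294

Apply Gauss's area formula: 2A = Σ (x_i·y_{i+1} − x_{i+1}·y_i), indices taken mod 4.
Σ = (166) + (194) + (149) + (79) = 588
Area = |Σ|/2 = 294.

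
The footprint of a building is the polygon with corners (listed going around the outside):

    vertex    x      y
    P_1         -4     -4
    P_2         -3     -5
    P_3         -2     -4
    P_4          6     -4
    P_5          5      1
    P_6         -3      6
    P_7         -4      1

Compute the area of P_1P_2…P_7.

Apply Gauss's area formula: 2A = Σ (x_i·y_{i+1} − x_{i+1}·y_i), indices taken mod 7.
P_1→P_2: (-4)(-5) − (-3)(-4) = 8
P_2→P_3: (-3)(-4) − (-2)(-5) = 2
P_3→P_4: (-2)(-4) − (6)(-4) = 32
P_4→P_5: (6)(1) − (5)(-4) = 26
P_5→P_6: (5)(6) − (-3)(1) = 33
P_6→P_7: (-3)(1) − (-4)(6) = 21
P_7→P_1: (-4)(-4) − (-4)(1) = 20
Σ = 142
Area = |Σ|/2 = 71.

71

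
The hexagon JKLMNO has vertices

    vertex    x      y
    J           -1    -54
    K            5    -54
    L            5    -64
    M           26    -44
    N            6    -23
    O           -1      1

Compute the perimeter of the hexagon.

|JK| = √((6)² + (0)²) = √36 = 6
|KL| = √((0)² + (-10)²) = √100 = 10
|LM| = √((21)² + (20)²) = √841 = 29
|MN| = √((-20)² + (21)²) = √841 = 29
|NO| = √((-7)² + (24)²) = √625 = 25
|OJ| = √((0)² + (-55)²) = √3025 = 55
Perimeter = 6 + 10 + 29 + 29 + 25 + 55 = 154.

154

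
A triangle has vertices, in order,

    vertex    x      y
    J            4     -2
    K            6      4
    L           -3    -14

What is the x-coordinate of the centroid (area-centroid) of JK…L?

7/3

Apply the shoelace (surveyor's) formula. First the cross-terms c_i = x_i·y_{i+1} − x_{i+1}·y_i:
  28, -72, 62  ⇒  2A = 18, A = 9.
Then Σ (x_i + x_{i+1})·c_i = 126, so x̄ = 126 / (6·9) = 7/3.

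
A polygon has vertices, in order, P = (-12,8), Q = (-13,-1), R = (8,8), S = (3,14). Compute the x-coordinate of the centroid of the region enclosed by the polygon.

Apply Gauss's area formula. First the cross-terms c_i = x_i·y_{i+1} − x_{i+1}·y_i:
  116, -96, 88, 192  ⇒  2A = 300, A = 150.
Then Σ (x_i + x_{i+1})·c_i = -3180, so x̄ = -3180 / (6·150) = -53/15.

-53/15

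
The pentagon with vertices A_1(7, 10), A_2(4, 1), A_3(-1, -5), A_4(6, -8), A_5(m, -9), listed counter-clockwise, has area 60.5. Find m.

Write out the shoelace sum; only the two edges meeting at A_5 involve m:
2·Area = [(6·(-9) − m·(-8)) + (m·10 − 7·(-9))] + -14
       = 18·m + -5 = 121
⇒ m = 7.

7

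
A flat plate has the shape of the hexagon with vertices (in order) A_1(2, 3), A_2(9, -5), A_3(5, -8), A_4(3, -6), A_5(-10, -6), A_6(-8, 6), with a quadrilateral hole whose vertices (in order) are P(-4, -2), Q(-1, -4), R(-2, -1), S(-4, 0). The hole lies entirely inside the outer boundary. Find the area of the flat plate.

Outer boundary:
Σ = (-37) + (-47) + (-6) + (-78) + (-108) + (-36) = -312
Area = |Σ|/2 = 156.
Hole:
Σ = (14) + (-7) + (-4) + (8) = 11
Area = |Σ|/2 = 5.5.
Net area = 156 − 5.5 = 150.5.

150.5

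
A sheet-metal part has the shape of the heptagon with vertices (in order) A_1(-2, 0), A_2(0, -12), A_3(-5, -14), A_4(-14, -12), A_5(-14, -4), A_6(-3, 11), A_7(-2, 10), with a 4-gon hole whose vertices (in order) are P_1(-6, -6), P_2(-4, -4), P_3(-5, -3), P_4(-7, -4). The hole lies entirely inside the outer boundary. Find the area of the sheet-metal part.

214.5

Outer boundary:
Apply the shoelace (surveyor's) formula: 2A = Σ (x_i·y_{i+1} − x_{i+1}·y_i), indices taken mod 7.
Σ = (24) + (-60) + (-136) + (-112) + (-166) + (-8) + (20) = -438
Area = |Σ|/2 = 219.
Hole:
Cross-terms: 0, -8, -1, 18  ⇒  Σ = 9
Area = |Σ|/2 = 4.5.
Net area = 219 − 4.5 = 214.5.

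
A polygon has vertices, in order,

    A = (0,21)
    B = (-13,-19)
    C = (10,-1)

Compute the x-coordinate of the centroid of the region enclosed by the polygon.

Apply the shoelace formula. First the cross-terms c_i = x_i·y_{i+1} − x_{i+1}·y_i:
  273, 203, 210  ⇒  2A = 686, A = 343.
Then Σ (x_i + x_{i+1})·c_i = -2058, so x̄ = -2058 / (6·343) = -1.

-1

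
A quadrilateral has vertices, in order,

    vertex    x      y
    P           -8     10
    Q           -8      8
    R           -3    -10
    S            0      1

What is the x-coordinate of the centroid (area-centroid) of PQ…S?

Apply the shoelace (surveyor's) formula. First the cross-terms c_i = x_i·y_{i+1} − x_{i+1}·y_i:
  16, 104, -3, 8  ⇒  2A = 125, A = 62.5.
Then Σ (x_i + x_{i+1})·c_i = -1455, so x̄ = -1455 / (6·62.5) = -3.88.

-3.88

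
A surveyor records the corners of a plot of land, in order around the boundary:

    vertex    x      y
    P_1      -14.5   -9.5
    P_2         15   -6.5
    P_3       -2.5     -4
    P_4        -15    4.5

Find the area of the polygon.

Cross-terms: 236.75, -76.25, -71.25, 207.75  ⇒  Σ = 297
Area = |Σ|/2 = 148.5.

148.5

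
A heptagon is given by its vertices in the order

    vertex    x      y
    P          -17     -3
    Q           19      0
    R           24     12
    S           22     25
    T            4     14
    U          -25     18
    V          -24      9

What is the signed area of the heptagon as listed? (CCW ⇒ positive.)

841.5

Apply the shoelace (surveyor's) formula: 2A = Σ (x_i·y_{i+1} − x_{i+1}·y_i), indices taken mod 7.
Σ = (57) + (228) + (336) + (208) + (422) + (207) + (225) = 1683
Signed area = Σ/2 = 841.5 (positive ⇒ counter-clockwise traversal).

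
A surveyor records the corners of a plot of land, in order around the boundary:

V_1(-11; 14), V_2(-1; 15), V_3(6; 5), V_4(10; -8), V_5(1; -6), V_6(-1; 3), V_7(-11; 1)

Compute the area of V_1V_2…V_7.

255

Σ = (-151) + (-95) + (-98) + (-52) + (-3) + (32) + (-143) = -510
Area = |Σ|/2 = 255.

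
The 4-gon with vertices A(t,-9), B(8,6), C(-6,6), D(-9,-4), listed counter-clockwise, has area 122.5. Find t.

The doubled signed area Σ (x_i y_{i+1} − x_{i+1} y_i) is linear in t.
With t=0 it equals 315; the coefficient of t is 10 (from the two edges through A).
So 10·t + 315 = 2·122.5 = 245 ⇒ t = -7.

-7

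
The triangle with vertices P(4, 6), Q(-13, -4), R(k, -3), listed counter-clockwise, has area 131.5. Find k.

15

Write out the shoelace sum; only the two edges meeting at R involve k:
2·Area = [((-13)·(-3) − k·(-4)) + (k·6 − 4·(-3))] + 62
       = 10·k + 113 = 263
⇒ k = 15.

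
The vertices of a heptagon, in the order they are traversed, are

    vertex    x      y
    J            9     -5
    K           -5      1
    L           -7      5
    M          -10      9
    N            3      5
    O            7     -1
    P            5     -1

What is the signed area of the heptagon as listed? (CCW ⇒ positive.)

Σ = (-16) + (-18) + (-13) + (-77) + (-38) + (-2) + (-16) = -180
Signed area = Σ/2 = -90 (negative ⇒ clockwise traversal).

-90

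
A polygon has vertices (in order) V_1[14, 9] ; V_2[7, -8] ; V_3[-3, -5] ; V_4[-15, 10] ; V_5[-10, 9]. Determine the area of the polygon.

295

Apply the shoelace (surveyor's) formula: 2A = Σ (x_i·y_{i+1} − x_{i+1}·y_i), indices taken mod 5.
V_1→V_2: (14)(-8) − (7)(9) = -175
V_2→V_3: (7)(-5) − (-3)(-8) = -59
V_3→V_4: (-3)(10) − (-15)(-5) = -105
V_4→V_5: (-15)(9) − (-10)(10) = -35
V_5→V_1: (-10)(9) − (14)(9) = -216
Σ = -590
Area = |Σ|/2 = 295.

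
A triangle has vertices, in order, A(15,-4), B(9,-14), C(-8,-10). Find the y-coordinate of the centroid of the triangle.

Apply the shoelace (surveyor's) formula. First the cross-terms c_i = x_i·y_{i+1} − x_{i+1}·y_i:
  -174, -202, 182  ⇒  2A = -194, A = -97.
Then Σ (y_i + y_{i+1})·c_i = 5432, so ȳ = 5432 / (6·(-97)) = -28/3.

-28/3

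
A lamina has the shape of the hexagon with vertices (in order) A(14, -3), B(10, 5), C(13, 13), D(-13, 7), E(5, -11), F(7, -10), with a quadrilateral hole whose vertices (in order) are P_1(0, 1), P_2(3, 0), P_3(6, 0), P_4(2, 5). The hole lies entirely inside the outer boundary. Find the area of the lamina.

Outer boundary:
Apply Gauss's area formula: 2A = Σ (x_i·y_{i+1} − x_{i+1}·y_i), indices taken mod 6.
Σ = (100) + (65) + (260) + (108) + (27) + (119) = 679
Area = |Σ|/2 = 339.5.
Hole:
P_1→P_2: (0)(0) − (3)(1) = -3
P_2→P_3: (3)(0) − (6)(0) = 0
P_3→P_4: (6)(5) − (2)(0) = 30
P_4→P_1: (2)(1) − (0)(5) = 2
Σ = 29
Area = |Σ|/2 = 14.5.
Net area = 339.5 − 14.5 = 325.

325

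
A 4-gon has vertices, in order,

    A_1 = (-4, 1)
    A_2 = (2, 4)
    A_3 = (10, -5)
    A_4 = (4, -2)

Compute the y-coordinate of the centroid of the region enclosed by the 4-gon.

Apply the surveyor's formula. First the cross-terms c_i = x_i·y_{i+1} − x_{i+1}·y_i:
  -18, -50, 0, -4  ⇒  2A = -72, A = -36.
Then Σ (y_i + y_{i+1})·c_i = -36, so ȳ = -36 / (6·(-36)) = 1/6.

1/6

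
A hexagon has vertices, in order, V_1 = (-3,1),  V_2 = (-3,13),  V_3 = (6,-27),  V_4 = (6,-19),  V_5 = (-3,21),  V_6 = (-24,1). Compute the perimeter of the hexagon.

152

|V_1V_2| = √((0)² + (12)²) = √144 = 12
|V_2V_3| = √((9)² + (-40)²) = √1681 = 41
|V_3V_4| = √((0)² + (8)²) = √64 = 8
|V_4V_5| = √((-9)² + (40)²) = √1681 = 41
|V_5V_6| = √((-21)² + (-20)²) = √841 = 29
|V_6V_1| = √((21)² + (0)²) = √441 = 21
Perimeter = 12 + 41 + 8 + 41 + 29 + 21 = 152.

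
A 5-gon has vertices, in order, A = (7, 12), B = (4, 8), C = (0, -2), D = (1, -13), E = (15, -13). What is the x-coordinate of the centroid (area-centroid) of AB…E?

Apply the surveyor's formula. First the cross-terms c_i = x_i·y_{i+1} − x_{i+1}·y_i:
  8, -8, 2, 182, 271  ⇒  2A = 455, A = 227.5.
Then Σ (x_i + x_{i+1})·c_i = 8932, so x̄ = 8932 / (6·227.5) = 1276/195.

1276/195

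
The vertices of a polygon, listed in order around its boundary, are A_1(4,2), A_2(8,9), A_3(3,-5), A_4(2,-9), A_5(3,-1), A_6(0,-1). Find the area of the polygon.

Apply the shoelace (surveyor's) formula: 2A = Σ (x_i·y_{i+1} − x_{i+1}·y_i), indices taken mod 6.
Σ = (20) + (-67) + (-17) + (25) + (-3) + (4) = -38
Area = |Σ|/2 = 19.

19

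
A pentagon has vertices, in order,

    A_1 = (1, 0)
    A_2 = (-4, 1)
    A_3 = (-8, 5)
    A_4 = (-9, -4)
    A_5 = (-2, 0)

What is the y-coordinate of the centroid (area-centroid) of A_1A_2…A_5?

Apply the shoelace formula. First the cross-terms c_i = x_i·y_{i+1} − x_{i+1}·y_i:
  1, -12, 77, -8, 0  ⇒  2A = 58, A = 29.
Then Σ (y_i + y_{i+1})·c_i = 38, so ȳ = 38 / (6·29) = 19/87.

19/87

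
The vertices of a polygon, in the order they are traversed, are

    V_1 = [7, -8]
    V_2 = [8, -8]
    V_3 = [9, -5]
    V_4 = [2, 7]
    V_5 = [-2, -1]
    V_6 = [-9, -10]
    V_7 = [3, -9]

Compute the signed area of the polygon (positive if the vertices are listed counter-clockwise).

143

Apply the surveyor's formula: 2A = Σ (x_i·y_{i+1} − x_{i+1}·y_i), indices taken mod 7.
V_1→V_2: (7)(-8) − (8)(-8) = 8
V_2→V_3: (8)(-5) − (9)(-8) = 32
V_3→V_4: (9)(7) − (2)(-5) = 73
V_4→V_5: (2)(-1) − (-2)(7) = 12
V_5→V_6: (-2)(-10) − (-9)(-1) = 11
V_6→V_7: (-9)(-9) − (3)(-10) = 111
V_7→V_1: (3)(-8) − (7)(-9) = 39
Σ = 286
Signed area = Σ/2 = 143 (positive ⇒ counter-clockwise traversal).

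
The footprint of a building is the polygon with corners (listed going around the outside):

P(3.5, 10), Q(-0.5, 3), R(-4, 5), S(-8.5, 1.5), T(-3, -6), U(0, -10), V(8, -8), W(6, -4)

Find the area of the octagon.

Apply the shoelace formula: 2A = Σ (x_i·y_{i+1} − x_{i+1}·y_i), indices taken mod 8.
P→Q: (3.5)(3) − (-0.5)(10) = 15.5
Q→R: (-0.5)(5) − (-4)(3) = 9.5
R→S: (-4)(1.5) − (-8.5)(5) = 36.5
S→T: (-8.5)(-6) − (-3)(1.5) = 55.5
T→U: (-3)(-10) − (0)(-6) = 30
U→V: (0)(-8) − (8)(-10) = 80
V→W: (8)(-4) − (6)(-8) = 16
W→P: (6)(10) − (3.5)(-4) = 74
Σ = 317
Area = |Σ|/2 = 158.5.

158.5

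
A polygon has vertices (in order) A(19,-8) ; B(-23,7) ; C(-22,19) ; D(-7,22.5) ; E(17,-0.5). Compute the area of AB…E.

600.75

Apply the surveyor's formula: 2A = Σ (x_i·y_{i+1} − x_{i+1}·y_i), indices taken mod 5.
Σ = (-51) + (-283) + (-362) + (-379) + (-126.5) = -1201.5
Area = |Σ|/2 = 600.75.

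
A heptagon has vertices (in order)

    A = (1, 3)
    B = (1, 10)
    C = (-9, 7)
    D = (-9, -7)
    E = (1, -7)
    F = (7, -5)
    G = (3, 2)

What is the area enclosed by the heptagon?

190

Apply the shoelace (surveyor's) formula: 2A = Σ (x_i·y_{i+1} − x_{i+1}·y_i), indices taken mod 7.
A→B: (1)(10) − (1)(3) = 7
B→C: (1)(7) − (-9)(10) = 97
C→D: (-9)(-7) − (-9)(7) = 126
D→E: (-9)(-7) − (1)(-7) = 70
E→F: (1)(-5) − (7)(-7) = 44
F→G: (7)(2) − (3)(-5) = 29
G→A: (3)(3) − (1)(2) = 7
Σ = 380
Area = |Σ|/2 = 190.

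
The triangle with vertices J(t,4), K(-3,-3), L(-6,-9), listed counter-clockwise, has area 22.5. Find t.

The doubled signed area Σ (x_i y_{i+1} − x_{i+1} y_i) is linear in t.
With t=0 it equals -3; the coefficient of t is 6 (from the two edges through J).
So 6·t + -3 = 2·22.5 = 45 ⇒ t = 8.

8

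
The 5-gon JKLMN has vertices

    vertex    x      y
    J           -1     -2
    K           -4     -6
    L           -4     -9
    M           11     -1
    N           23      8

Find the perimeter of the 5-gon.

|JK| = √((-3)² + (-4)²) = √25 = 5
|KL| = √((0)² + (-3)²) = √9 = 3
|LM| = √((15)² + (8)²) = √289 = 17
|MN| = √((12)² + (9)²) = √225 = 15
|NJ| = √((-24)² + (-10)²) = √676 = 26
Perimeter = 5 + 3 + 17 + 15 + 26 = 66.

66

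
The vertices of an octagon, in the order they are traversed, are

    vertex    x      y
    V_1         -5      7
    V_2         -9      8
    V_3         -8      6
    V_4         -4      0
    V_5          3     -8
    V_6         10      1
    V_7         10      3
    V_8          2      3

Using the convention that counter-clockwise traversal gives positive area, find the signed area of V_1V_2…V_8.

122.5

Apply the shoelace formula: 2A = Σ (x_i·y_{i+1} − x_{i+1}·y_i), indices taken mod 8.
V_1→V_2: (-5)(8) − (-9)(7) = 23
V_2→V_3: (-9)(6) − (-8)(8) = 10
V_3→V_4: (-8)(0) − (-4)(6) = 24
V_4→V_5: (-4)(-8) − (3)(0) = 32
V_5→V_6: (3)(1) − (10)(-8) = 83
V_6→V_7: (10)(3) − (10)(1) = 20
V_7→V_8: (10)(3) − (2)(3) = 24
V_8→V_1: (2)(7) − (-5)(3) = 29
Σ = 245
Signed area = Σ/2 = 122.5 (positive ⇒ counter-clockwise traversal).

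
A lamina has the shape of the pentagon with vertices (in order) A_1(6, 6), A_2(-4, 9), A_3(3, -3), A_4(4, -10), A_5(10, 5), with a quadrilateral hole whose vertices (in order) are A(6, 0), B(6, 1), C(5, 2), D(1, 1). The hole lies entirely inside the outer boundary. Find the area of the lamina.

Outer boundary:
Apply Gauss's area formula: 2A = Σ (x_i·y_{i+1} − x_{i+1}·y_i), indices taken mod 5.
A_1→A_2: (6)(9) − (-4)(6) = 78
A_2→A_3: (-4)(-3) − (3)(9) = -15
A_3→A_4: (3)(-10) − (4)(-3) = -18
A_4→A_5: (4)(5) − (10)(-10) = 120
A_5→A_1: (10)(6) − (6)(5) = 30
Σ = 195
Area = |Σ|/2 = 97.5.
Hole:
Apply Gauss's area formula: 2A = Σ (x_i·y_{i+1} − x_{i+1}·y_i), indices taken mod 4.
A→B: (6)(1) − (6)(0) = 6
B→C: (6)(2) − (5)(1) = 7
C→D: (5)(1) − (1)(2) = 3
D→A: (1)(0) − (6)(1) = -6
Σ = 10
Area = |Σ|/2 = 5.
Net area = 97.5 − 5 = 92.5.

92.5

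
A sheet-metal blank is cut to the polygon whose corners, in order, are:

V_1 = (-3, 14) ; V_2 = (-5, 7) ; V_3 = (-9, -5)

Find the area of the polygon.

2

Apply the shoelace (surveyor's) formula: 2A = Σ (x_i·y_{i+1} − x_{i+1}·y_i), indices taken mod 3.
Cross-terms: 49, 88, -141  ⇒  Σ = -4
Area = |Σ|/2 = 2.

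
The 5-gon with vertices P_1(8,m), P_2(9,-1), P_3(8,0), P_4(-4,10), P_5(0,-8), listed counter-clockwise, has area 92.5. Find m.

-1

Write out the shoelace sum; only the two edges meeting at P_1 involve m:
2·Area = [(0·m − 8·(-8)) + (8·(-1) − 9·m)] + 120
       = -9·m + 176 = 185
⇒ m = -1.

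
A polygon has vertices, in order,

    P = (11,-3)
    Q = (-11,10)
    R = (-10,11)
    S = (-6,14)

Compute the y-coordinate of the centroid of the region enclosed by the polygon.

232/33

Apply the shoelace (surveyor's) formula. First the cross-terms c_i = x_i·y_{i+1} − x_{i+1}·y_i:
  77, -21, -74, -136  ⇒  2A = -154, A = -77.
Then Σ (y_i + y_{i+1})·c_i = -3248, so ȳ = -3248 / (6·(-77)) = 232/33.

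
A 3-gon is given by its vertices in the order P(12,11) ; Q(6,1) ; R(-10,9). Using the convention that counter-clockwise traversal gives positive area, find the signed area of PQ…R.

Apply the shoelace (surveyor's) formula: 2A = Σ (x_i·y_{i+1} − x_{i+1}·y_i), indices taken mod 3.
Cross-terms: -54, 64, -218  ⇒  Σ = -208
Signed area = Σ/2 = -104 (negative ⇒ clockwise traversal).

-104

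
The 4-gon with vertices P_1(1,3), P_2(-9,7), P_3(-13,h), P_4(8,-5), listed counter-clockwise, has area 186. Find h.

-9

Write out the shoelace sum; only the two edges meeting at P_3 involve h:
2·Area = [((-9)·h − (-13)·7) + ((-13)·(-5) − 8·h)] + 63
       = -17·h + 219 = 372
⇒ h = -9.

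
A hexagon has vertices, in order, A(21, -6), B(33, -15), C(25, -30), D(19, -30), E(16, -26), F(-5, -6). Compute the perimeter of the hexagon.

98

|AB| = √((12)² + (-9)²) = √225 = 15
|BC| = √((-8)² + (-15)²) = √289 = 17
|CD| = √((-6)² + (0)²) = √36 = 6
|DE| = √((-3)² + (4)²) = √25 = 5
|EF| = √((-21)² + (20)²) = √841 = 29
|FA| = √((26)² + (0)²) = √676 = 26
Perimeter = 15 + 17 + 6 + 5 + 29 + 26 = 98.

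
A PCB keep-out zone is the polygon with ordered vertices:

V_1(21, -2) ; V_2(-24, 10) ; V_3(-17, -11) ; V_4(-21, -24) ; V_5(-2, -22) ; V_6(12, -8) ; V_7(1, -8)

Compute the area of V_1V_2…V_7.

772.5

Cross-terms: 162, 434, 177, 414, 280, -88, 166  ⇒  Σ = 1545
Area = |Σ|/2 = 772.5.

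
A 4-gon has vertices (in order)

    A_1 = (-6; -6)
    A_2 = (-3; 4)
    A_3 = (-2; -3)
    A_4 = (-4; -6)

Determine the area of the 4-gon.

18.5

Apply the shoelace (surveyor's) formula: 2A = Σ (x_i·y_{i+1} − x_{i+1}·y_i), indices taken mod 4.
Σ = (-42) + (17) + (0) + (-12) = -37
Area = |Σ|/2 = 18.5.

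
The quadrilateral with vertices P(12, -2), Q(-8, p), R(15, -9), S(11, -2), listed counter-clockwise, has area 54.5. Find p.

6

Write out the shoelace sum; only the two edges meeting at Q involve p:
2·Area = [(12·p − (-8)·(-2)) + ((-8)·(-9) − 15·p)] + 71
       = -3·p + 127 = 109
⇒ p = 6.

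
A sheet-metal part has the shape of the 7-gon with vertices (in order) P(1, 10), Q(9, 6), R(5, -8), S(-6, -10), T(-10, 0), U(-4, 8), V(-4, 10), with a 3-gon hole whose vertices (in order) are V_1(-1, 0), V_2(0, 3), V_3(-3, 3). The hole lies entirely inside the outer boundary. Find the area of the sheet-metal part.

Outer boundary:
Apply the shoelace (surveyor's) formula: 2A = Σ (x_i·y_{i+1} − x_{i+1}·y_i), indices taken mod 7.
Σ = (-84) + (-102) + (-98) + (-100) + (-80) + (-8) + (-50) = -522
Area = |Σ|/2 = 261.
Hole:
Apply the shoelace (surveyor's) formula: 2A = Σ (x_i·y_{i+1} − x_{i+1}·y_i), indices taken mod 3.
V_1→V_2: (-1)(3) − (0)(0) = -3
V_2→V_3: (0)(3) − (-3)(3) = 9
V_3→V_1: (-3)(0) − (-1)(3) = 3
Σ = 9
Area = |Σ|/2 = 4.5.
Net area = 261 − 4.5 = 256.5.

256.5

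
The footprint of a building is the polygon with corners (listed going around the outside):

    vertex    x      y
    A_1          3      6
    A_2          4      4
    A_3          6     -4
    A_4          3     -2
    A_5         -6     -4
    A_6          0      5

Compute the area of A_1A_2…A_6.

Apply the surveyor's formula: 2A = Σ (x_i·y_{i+1} − x_{i+1}·y_i), indices taken mod 6.
Cross-terms: -12, -40, 0, -24, -30, -15  ⇒  Σ = -121
Area = |Σ|/2 = 60.5.

60.5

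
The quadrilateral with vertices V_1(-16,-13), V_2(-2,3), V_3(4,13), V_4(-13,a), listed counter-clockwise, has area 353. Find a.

24

The doubled signed area Σ (x_i y_{i+1} − x_{i+1} y_i) is linear in a.
With a=0 it equals 226; the coefficient of a is 20 (from the two edges through V_4).
So 20·a + 226 = 2·353 = 706 ⇒ a = 24.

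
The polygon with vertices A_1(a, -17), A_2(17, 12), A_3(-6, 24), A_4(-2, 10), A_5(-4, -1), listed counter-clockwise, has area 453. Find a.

The doubled signed area Σ (x_i y_{i+1} − x_{i+1} y_i) is linear in a.
With a=0 it equals 867; the coefficient of a is 13 (from the two edges through A_1).
So 13·a + 867 = 2·453 = 906 ⇒ a = 3.

3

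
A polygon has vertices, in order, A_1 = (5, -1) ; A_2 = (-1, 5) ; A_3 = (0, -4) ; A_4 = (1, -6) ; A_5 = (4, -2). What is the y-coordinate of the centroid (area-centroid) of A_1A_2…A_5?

Apply the shoelace (surveyor's) formula. First the cross-terms c_i = x_i·y_{i+1} − x_{i+1}·y_i:
  24, 4, 4, 22, 6  ⇒  2A = 60, A = 30.
Then Σ (y_i + y_{i+1})·c_i = -134, so ȳ = -134 / (6·30) = -67/90.

-67/90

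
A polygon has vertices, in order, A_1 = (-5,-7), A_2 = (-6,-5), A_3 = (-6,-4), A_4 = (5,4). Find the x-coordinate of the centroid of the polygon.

Apply Gauss's area formula. First the cross-terms c_i = x_i·y_{i+1} − x_{i+1}·y_i:
  -17, -6, -4, -15  ⇒  2A = -42, A = -21.
Then Σ (x_i + x_{i+1})·c_i = 263, so x̄ = 263 / (6·(-21)) = -263/126.

-263/126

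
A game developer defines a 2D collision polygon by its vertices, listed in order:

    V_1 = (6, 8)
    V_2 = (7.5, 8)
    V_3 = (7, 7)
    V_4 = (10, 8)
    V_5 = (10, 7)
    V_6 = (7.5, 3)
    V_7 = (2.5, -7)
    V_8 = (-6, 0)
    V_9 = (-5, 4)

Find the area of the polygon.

Σ = (-12) + (-3.5) + (-14) + (-10) + (-22.5) + (-60) + (-42) + (-24) + (-64) = -252
Area = |Σ|/2 = 126.

126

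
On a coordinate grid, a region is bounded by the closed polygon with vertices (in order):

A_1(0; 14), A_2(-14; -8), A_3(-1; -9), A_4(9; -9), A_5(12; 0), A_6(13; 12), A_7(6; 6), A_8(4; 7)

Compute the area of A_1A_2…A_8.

Apply the shoelace (surveyor's) formula: 2A = Σ (x_i·y_{i+1} − x_{i+1}·y_i), indices taken mod 8.
Σ = (196) + (118) + (90) + (108) + (144) + (6) + (18) + (56) = 736
Area = |Σ|/2 = 368.

368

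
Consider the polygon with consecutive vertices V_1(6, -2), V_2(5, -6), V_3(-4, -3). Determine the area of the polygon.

Apply the shoelace (surveyor's) formula: 2A = Σ (x_i·y_{i+1} − x_{i+1}·y_i), indices taken mod 3.
Σ = (-26) + (-39) + (26) = -39
Area = |Σ|/2 = 19.5.

19.5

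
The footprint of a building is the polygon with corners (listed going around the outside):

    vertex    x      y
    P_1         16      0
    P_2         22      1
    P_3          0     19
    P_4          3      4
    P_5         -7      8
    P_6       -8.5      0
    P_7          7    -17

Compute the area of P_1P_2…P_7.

456.75

Cross-terms: 16, 418, -57, 52, 68, 144.5, 272  ⇒  Σ = 913.5
Area = |Σ|/2 = 456.75.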